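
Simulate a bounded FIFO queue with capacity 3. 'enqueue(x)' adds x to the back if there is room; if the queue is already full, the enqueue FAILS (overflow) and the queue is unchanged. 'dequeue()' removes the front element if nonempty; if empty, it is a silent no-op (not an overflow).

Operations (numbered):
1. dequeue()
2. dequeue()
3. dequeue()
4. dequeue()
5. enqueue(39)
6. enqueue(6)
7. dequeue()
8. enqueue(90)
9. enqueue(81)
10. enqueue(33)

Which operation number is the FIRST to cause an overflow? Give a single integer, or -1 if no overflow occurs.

1. dequeue(): empty, no-op, size=0
2. dequeue(): empty, no-op, size=0
3. dequeue(): empty, no-op, size=0
4. dequeue(): empty, no-op, size=0
5. enqueue(39): size=1
6. enqueue(6): size=2
7. dequeue(): size=1
8. enqueue(90): size=2
9. enqueue(81): size=3
10. enqueue(33): size=3=cap → OVERFLOW (fail)

Answer: 10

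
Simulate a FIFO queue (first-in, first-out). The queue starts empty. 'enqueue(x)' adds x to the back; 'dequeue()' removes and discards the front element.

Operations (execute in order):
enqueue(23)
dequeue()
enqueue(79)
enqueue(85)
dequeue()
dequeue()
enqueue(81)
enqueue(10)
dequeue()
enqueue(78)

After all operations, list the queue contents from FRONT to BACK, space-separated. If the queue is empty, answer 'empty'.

enqueue(23): [23]
dequeue(): []
enqueue(79): [79]
enqueue(85): [79, 85]
dequeue(): [85]
dequeue(): []
enqueue(81): [81]
enqueue(10): [81, 10]
dequeue(): [10]
enqueue(78): [10, 78]

Answer: 10 78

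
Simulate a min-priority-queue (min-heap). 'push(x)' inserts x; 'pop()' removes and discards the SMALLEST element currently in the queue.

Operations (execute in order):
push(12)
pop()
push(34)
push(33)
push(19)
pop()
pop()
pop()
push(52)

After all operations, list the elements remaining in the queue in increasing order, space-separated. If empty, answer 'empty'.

push(12): heap contents = [12]
pop() → 12: heap contents = []
push(34): heap contents = [34]
push(33): heap contents = [33, 34]
push(19): heap contents = [19, 33, 34]
pop() → 19: heap contents = [33, 34]
pop() → 33: heap contents = [34]
pop() → 34: heap contents = []
push(52): heap contents = [52]

Answer: 52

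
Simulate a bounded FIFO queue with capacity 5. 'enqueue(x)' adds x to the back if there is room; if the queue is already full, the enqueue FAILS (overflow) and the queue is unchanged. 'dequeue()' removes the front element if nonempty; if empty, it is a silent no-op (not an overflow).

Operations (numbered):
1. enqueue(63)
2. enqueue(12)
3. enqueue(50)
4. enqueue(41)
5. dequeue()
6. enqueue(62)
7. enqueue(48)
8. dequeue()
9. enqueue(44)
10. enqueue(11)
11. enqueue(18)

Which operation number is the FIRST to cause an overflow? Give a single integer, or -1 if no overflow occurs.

1. enqueue(63): size=1
2. enqueue(12): size=2
3. enqueue(50): size=3
4. enqueue(41): size=4
5. dequeue(): size=3
6. enqueue(62): size=4
7. enqueue(48): size=5
8. dequeue(): size=4
9. enqueue(44): size=5
10. enqueue(11): size=5=cap → OVERFLOW (fail)
11. enqueue(18): size=5=cap → OVERFLOW (fail)

Answer: 10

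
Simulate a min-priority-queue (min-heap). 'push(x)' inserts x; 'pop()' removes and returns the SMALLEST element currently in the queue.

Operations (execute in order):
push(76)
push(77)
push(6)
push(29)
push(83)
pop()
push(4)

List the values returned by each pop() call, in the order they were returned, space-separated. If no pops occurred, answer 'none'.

push(76): heap contents = [76]
push(77): heap contents = [76, 77]
push(6): heap contents = [6, 76, 77]
push(29): heap contents = [6, 29, 76, 77]
push(83): heap contents = [6, 29, 76, 77, 83]
pop() → 6: heap contents = [29, 76, 77, 83]
push(4): heap contents = [4, 29, 76, 77, 83]

Answer: 6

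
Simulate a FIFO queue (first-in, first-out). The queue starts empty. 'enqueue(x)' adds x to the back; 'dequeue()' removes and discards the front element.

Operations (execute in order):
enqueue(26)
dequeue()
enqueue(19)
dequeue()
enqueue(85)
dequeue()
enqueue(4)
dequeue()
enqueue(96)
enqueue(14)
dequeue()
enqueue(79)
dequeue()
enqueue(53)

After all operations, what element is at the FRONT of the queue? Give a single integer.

enqueue(26): queue = [26]
dequeue(): queue = []
enqueue(19): queue = [19]
dequeue(): queue = []
enqueue(85): queue = [85]
dequeue(): queue = []
enqueue(4): queue = [4]
dequeue(): queue = []
enqueue(96): queue = [96]
enqueue(14): queue = [96, 14]
dequeue(): queue = [14]
enqueue(79): queue = [14, 79]
dequeue(): queue = [79]
enqueue(53): queue = [79, 53]

Answer: 79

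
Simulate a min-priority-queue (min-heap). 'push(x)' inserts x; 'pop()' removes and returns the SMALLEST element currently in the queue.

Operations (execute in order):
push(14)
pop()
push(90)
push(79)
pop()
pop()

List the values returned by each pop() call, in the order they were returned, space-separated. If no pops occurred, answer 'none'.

Answer: 14 79 90

Derivation:
push(14): heap contents = [14]
pop() → 14: heap contents = []
push(90): heap contents = [90]
push(79): heap contents = [79, 90]
pop() → 79: heap contents = [90]
pop() → 90: heap contents = []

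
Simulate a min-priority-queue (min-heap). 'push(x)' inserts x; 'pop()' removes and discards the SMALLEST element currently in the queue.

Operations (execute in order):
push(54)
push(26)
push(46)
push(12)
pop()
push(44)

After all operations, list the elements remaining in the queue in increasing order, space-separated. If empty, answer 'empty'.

Answer: 26 44 46 54

Derivation:
push(54): heap contents = [54]
push(26): heap contents = [26, 54]
push(46): heap contents = [26, 46, 54]
push(12): heap contents = [12, 26, 46, 54]
pop() → 12: heap contents = [26, 46, 54]
push(44): heap contents = [26, 44, 46, 54]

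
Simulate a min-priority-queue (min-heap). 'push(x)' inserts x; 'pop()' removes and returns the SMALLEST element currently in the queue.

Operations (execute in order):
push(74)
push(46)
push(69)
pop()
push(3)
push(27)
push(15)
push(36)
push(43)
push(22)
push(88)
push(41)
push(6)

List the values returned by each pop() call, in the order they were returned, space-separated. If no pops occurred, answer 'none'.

push(74): heap contents = [74]
push(46): heap contents = [46, 74]
push(69): heap contents = [46, 69, 74]
pop() → 46: heap contents = [69, 74]
push(3): heap contents = [3, 69, 74]
push(27): heap contents = [3, 27, 69, 74]
push(15): heap contents = [3, 15, 27, 69, 74]
push(36): heap contents = [3, 15, 27, 36, 69, 74]
push(43): heap contents = [3, 15, 27, 36, 43, 69, 74]
push(22): heap contents = [3, 15, 22, 27, 36, 43, 69, 74]
push(88): heap contents = [3, 15, 22, 27, 36, 43, 69, 74, 88]
push(41): heap contents = [3, 15, 22, 27, 36, 41, 43, 69, 74, 88]
push(6): heap contents = [3, 6, 15, 22, 27, 36, 41, 43, 69, 74, 88]

Answer: 46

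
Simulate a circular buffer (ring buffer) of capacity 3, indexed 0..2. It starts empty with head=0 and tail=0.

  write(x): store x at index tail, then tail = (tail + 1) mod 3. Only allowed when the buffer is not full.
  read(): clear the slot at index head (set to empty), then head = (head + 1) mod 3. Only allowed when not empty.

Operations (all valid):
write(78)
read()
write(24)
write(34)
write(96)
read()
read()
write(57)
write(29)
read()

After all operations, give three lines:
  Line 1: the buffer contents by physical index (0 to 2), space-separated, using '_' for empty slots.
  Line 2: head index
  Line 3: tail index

write(78): buf=[78 _ _], head=0, tail=1, size=1
read(): buf=[_ _ _], head=1, tail=1, size=0
write(24): buf=[_ 24 _], head=1, tail=2, size=1
write(34): buf=[_ 24 34], head=1, tail=0, size=2
write(96): buf=[96 24 34], head=1, tail=1, size=3
read(): buf=[96 _ 34], head=2, tail=1, size=2
read(): buf=[96 _ _], head=0, tail=1, size=1
write(57): buf=[96 57 _], head=0, tail=2, size=2
write(29): buf=[96 57 29], head=0, tail=0, size=3
read(): buf=[_ 57 29], head=1, tail=0, size=2

Answer: _ 57 29
1
0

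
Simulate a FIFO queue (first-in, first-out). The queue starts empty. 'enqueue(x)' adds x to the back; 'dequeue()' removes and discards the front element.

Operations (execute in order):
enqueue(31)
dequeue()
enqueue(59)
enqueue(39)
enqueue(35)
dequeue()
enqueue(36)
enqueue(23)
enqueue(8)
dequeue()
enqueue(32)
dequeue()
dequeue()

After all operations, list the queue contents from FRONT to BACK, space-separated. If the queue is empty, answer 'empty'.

Answer: 23 8 32

Derivation:
enqueue(31): [31]
dequeue(): []
enqueue(59): [59]
enqueue(39): [59, 39]
enqueue(35): [59, 39, 35]
dequeue(): [39, 35]
enqueue(36): [39, 35, 36]
enqueue(23): [39, 35, 36, 23]
enqueue(8): [39, 35, 36, 23, 8]
dequeue(): [35, 36, 23, 8]
enqueue(32): [35, 36, 23, 8, 32]
dequeue(): [36, 23, 8, 32]
dequeue(): [23, 8, 32]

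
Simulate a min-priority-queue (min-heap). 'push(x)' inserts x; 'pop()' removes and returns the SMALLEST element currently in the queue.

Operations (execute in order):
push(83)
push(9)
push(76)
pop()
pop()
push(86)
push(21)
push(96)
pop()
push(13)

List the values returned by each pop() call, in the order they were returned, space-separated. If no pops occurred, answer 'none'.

Answer: 9 76 21

Derivation:
push(83): heap contents = [83]
push(9): heap contents = [9, 83]
push(76): heap contents = [9, 76, 83]
pop() → 9: heap contents = [76, 83]
pop() → 76: heap contents = [83]
push(86): heap contents = [83, 86]
push(21): heap contents = [21, 83, 86]
push(96): heap contents = [21, 83, 86, 96]
pop() → 21: heap contents = [83, 86, 96]
push(13): heap contents = [13, 83, 86, 96]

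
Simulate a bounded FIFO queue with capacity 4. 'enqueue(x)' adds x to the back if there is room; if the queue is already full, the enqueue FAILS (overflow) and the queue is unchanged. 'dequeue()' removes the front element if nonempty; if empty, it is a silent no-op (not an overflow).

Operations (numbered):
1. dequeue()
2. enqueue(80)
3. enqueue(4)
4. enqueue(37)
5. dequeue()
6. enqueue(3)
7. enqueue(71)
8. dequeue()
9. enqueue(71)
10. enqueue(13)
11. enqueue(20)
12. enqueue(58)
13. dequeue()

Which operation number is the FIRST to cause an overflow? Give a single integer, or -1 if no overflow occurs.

1. dequeue(): empty, no-op, size=0
2. enqueue(80): size=1
3. enqueue(4): size=2
4. enqueue(37): size=3
5. dequeue(): size=2
6. enqueue(3): size=3
7. enqueue(71): size=4
8. dequeue(): size=3
9. enqueue(71): size=4
10. enqueue(13): size=4=cap → OVERFLOW (fail)
11. enqueue(20): size=4=cap → OVERFLOW (fail)
12. enqueue(58): size=4=cap → OVERFLOW (fail)
13. dequeue(): size=3

Answer: 10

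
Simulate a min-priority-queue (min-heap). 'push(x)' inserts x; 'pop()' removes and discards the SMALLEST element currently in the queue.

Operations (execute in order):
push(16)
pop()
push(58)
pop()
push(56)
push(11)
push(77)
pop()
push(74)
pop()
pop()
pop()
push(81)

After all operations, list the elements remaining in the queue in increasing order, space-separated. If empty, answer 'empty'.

Answer: 81

Derivation:
push(16): heap contents = [16]
pop() → 16: heap contents = []
push(58): heap contents = [58]
pop() → 58: heap contents = []
push(56): heap contents = [56]
push(11): heap contents = [11, 56]
push(77): heap contents = [11, 56, 77]
pop() → 11: heap contents = [56, 77]
push(74): heap contents = [56, 74, 77]
pop() → 56: heap contents = [74, 77]
pop() → 74: heap contents = [77]
pop() → 77: heap contents = []
push(81): heap contents = [81]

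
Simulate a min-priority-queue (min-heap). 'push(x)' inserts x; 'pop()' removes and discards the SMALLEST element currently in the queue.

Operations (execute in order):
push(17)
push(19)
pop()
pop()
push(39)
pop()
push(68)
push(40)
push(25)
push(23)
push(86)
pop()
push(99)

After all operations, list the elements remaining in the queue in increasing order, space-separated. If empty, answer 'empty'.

Answer: 25 40 68 86 99

Derivation:
push(17): heap contents = [17]
push(19): heap contents = [17, 19]
pop() → 17: heap contents = [19]
pop() → 19: heap contents = []
push(39): heap contents = [39]
pop() → 39: heap contents = []
push(68): heap contents = [68]
push(40): heap contents = [40, 68]
push(25): heap contents = [25, 40, 68]
push(23): heap contents = [23, 25, 40, 68]
push(86): heap contents = [23, 25, 40, 68, 86]
pop() → 23: heap contents = [25, 40, 68, 86]
push(99): heap contents = [25, 40, 68, 86, 99]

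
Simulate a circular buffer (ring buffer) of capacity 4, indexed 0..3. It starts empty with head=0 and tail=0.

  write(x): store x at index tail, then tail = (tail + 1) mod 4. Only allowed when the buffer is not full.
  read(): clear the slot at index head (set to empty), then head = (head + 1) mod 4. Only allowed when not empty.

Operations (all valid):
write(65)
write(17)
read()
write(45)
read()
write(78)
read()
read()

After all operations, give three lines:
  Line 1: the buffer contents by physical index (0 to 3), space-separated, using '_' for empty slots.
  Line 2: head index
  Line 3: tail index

Answer: _ _ _ _
0
0

Derivation:
write(65): buf=[65 _ _ _], head=0, tail=1, size=1
write(17): buf=[65 17 _ _], head=0, tail=2, size=2
read(): buf=[_ 17 _ _], head=1, tail=2, size=1
write(45): buf=[_ 17 45 _], head=1, tail=3, size=2
read(): buf=[_ _ 45 _], head=2, tail=3, size=1
write(78): buf=[_ _ 45 78], head=2, tail=0, size=2
read(): buf=[_ _ _ 78], head=3, tail=0, size=1
read(): buf=[_ _ _ _], head=0, tail=0, size=0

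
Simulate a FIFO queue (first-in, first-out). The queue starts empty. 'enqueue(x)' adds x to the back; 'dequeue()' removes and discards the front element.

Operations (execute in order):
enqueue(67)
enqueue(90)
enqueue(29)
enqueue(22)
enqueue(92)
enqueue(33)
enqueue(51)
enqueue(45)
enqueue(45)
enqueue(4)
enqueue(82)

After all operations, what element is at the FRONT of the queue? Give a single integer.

Answer: 67

Derivation:
enqueue(67): queue = [67]
enqueue(90): queue = [67, 90]
enqueue(29): queue = [67, 90, 29]
enqueue(22): queue = [67, 90, 29, 22]
enqueue(92): queue = [67, 90, 29, 22, 92]
enqueue(33): queue = [67, 90, 29, 22, 92, 33]
enqueue(51): queue = [67, 90, 29, 22, 92, 33, 51]
enqueue(45): queue = [67, 90, 29, 22, 92, 33, 51, 45]
enqueue(45): queue = [67, 90, 29, 22, 92, 33, 51, 45, 45]
enqueue(4): queue = [67, 90, 29, 22, 92, 33, 51, 45, 45, 4]
enqueue(82): queue = [67, 90, 29, 22, 92, 33, 51, 45, 45, 4, 82]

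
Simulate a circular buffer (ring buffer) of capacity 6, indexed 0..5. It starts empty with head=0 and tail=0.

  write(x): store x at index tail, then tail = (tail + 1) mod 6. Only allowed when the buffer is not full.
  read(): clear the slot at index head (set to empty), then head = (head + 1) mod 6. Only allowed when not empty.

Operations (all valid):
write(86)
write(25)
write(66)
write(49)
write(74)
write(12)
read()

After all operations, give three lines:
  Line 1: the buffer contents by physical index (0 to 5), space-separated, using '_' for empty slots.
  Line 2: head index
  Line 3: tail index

Answer: _ 25 66 49 74 12
1
0

Derivation:
write(86): buf=[86 _ _ _ _ _], head=0, tail=1, size=1
write(25): buf=[86 25 _ _ _ _], head=0, tail=2, size=2
write(66): buf=[86 25 66 _ _ _], head=0, tail=3, size=3
write(49): buf=[86 25 66 49 _ _], head=0, tail=4, size=4
write(74): buf=[86 25 66 49 74 _], head=0, tail=5, size=5
write(12): buf=[86 25 66 49 74 12], head=0, tail=0, size=6
read(): buf=[_ 25 66 49 74 12], head=1, tail=0, size=5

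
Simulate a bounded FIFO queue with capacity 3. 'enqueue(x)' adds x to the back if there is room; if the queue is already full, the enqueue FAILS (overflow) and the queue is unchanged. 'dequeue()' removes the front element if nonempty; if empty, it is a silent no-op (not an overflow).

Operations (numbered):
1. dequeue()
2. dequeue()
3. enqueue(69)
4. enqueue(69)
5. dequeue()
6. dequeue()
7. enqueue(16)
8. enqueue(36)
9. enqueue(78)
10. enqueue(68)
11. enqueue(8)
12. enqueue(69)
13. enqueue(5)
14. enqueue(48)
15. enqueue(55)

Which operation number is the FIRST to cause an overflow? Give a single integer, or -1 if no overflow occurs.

1. dequeue(): empty, no-op, size=0
2. dequeue(): empty, no-op, size=0
3. enqueue(69): size=1
4. enqueue(69): size=2
5. dequeue(): size=1
6. dequeue(): size=0
7. enqueue(16): size=1
8. enqueue(36): size=2
9. enqueue(78): size=3
10. enqueue(68): size=3=cap → OVERFLOW (fail)
11. enqueue(8): size=3=cap → OVERFLOW (fail)
12. enqueue(69): size=3=cap → OVERFLOW (fail)
13. enqueue(5): size=3=cap → OVERFLOW (fail)
14. enqueue(48): size=3=cap → OVERFLOW (fail)
15. enqueue(55): size=3=cap → OVERFLOW (fail)

Answer: 10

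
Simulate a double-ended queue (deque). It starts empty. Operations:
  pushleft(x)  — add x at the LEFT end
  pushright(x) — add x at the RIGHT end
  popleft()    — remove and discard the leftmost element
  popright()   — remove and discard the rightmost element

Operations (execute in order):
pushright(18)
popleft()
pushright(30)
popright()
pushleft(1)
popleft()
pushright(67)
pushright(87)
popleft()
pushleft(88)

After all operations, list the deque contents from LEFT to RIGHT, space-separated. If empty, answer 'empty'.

Answer: 88 87

Derivation:
pushright(18): [18]
popleft(): []
pushright(30): [30]
popright(): []
pushleft(1): [1]
popleft(): []
pushright(67): [67]
pushright(87): [67, 87]
popleft(): [87]
pushleft(88): [88, 87]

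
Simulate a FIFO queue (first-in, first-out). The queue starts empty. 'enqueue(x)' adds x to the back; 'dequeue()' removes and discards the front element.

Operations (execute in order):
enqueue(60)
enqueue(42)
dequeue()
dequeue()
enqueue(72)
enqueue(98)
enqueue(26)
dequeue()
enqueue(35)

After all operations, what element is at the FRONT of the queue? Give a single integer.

enqueue(60): queue = [60]
enqueue(42): queue = [60, 42]
dequeue(): queue = [42]
dequeue(): queue = []
enqueue(72): queue = [72]
enqueue(98): queue = [72, 98]
enqueue(26): queue = [72, 98, 26]
dequeue(): queue = [98, 26]
enqueue(35): queue = [98, 26, 35]

Answer: 98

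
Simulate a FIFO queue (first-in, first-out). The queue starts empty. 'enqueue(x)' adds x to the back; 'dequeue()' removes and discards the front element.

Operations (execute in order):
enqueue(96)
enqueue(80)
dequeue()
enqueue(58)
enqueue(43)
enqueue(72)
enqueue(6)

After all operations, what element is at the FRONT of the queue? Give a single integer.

enqueue(96): queue = [96]
enqueue(80): queue = [96, 80]
dequeue(): queue = [80]
enqueue(58): queue = [80, 58]
enqueue(43): queue = [80, 58, 43]
enqueue(72): queue = [80, 58, 43, 72]
enqueue(6): queue = [80, 58, 43, 72, 6]

Answer: 80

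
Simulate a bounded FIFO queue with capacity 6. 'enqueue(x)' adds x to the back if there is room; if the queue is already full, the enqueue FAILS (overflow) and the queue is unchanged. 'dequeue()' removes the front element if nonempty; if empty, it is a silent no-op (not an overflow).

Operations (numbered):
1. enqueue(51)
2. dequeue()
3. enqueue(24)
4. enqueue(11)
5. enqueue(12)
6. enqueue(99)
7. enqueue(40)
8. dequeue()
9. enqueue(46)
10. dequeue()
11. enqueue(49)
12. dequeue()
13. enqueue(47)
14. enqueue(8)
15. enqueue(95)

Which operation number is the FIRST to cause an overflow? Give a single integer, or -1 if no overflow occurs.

Answer: 15

Derivation:
1. enqueue(51): size=1
2. dequeue(): size=0
3. enqueue(24): size=1
4. enqueue(11): size=2
5. enqueue(12): size=3
6. enqueue(99): size=4
7. enqueue(40): size=5
8. dequeue(): size=4
9. enqueue(46): size=5
10. dequeue(): size=4
11. enqueue(49): size=5
12. dequeue(): size=4
13. enqueue(47): size=5
14. enqueue(8): size=6
15. enqueue(95): size=6=cap → OVERFLOW (fail)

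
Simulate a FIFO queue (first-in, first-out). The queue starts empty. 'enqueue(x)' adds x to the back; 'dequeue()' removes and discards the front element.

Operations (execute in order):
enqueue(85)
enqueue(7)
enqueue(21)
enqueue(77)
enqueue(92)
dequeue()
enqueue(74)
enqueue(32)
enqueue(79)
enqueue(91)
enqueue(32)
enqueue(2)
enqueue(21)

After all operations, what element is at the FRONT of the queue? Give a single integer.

Answer: 7

Derivation:
enqueue(85): queue = [85]
enqueue(7): queue = [85, 7]
enqueue(21): queue = [85, 7, 21]
enqueue(77): queue = [85, 7, 21, 77]
enqueue(92): queue = [85, 7, 21, 77, 92]
dequeue(): queue = [7, 21, 77, 92]
enqueue(74): queue = [7, 21, 77, 92, 74]
enqueue(32): queue = [7, 21, 77, 92, 74, 32]
enqueue(79): queue = [7, 21, 77, 92, 74, 32, 79]
enqueue(91): queue = [7, 21, 77, 92, 74, 32, 79, 91]
enqueue(32): queue = [7, 21, 77, 92, 74, 32, 79, 91, 32]
enqueue(2): queue = [7, 21, 77, 92, 74, 32, 79, 91, 32, 2]
enqueue(21): queue = [7, 21, 77, 92, 74, 32, 79, 91, 32, 2, 21]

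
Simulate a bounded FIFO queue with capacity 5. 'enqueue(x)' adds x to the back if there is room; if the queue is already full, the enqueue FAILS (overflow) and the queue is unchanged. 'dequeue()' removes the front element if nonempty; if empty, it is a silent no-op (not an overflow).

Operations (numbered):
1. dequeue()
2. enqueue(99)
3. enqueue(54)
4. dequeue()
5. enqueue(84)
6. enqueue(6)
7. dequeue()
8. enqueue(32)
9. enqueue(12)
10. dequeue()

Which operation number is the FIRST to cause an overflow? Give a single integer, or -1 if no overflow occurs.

1. dequeue(): empty, no-op, size=0
2. enqueue(99): size=1
3. enqueue(54): size=2
4. dequeue(): size=1
5. enqueue(84): size=2
6. enqueue(6): size=3
7. dequeue(): size=2
8. enqueue(32): size=3
9. enqueue(12): size=4
10. dequeue(): size=3

Answer: -1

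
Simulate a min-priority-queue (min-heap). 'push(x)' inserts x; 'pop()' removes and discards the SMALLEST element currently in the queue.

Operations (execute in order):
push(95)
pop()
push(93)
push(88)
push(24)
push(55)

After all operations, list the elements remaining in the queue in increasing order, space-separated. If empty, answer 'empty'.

Answer: 24 55 88 93

Derivation:
push(95): heap contents = [95]
pop() → 95: heap contents = []
push(93): heap contents = [93]
push(88): heap contents = [88, 93]
push(24): heap contents = [24, 88, 93]
push(55): heap contents = [24, 55, 88, 93]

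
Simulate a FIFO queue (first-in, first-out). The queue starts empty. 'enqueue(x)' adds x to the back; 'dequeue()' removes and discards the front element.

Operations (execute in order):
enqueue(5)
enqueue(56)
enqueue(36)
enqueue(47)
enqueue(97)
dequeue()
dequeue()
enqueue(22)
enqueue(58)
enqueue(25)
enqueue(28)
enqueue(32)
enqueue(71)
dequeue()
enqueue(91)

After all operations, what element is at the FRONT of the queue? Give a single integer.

Answer: 47

Derivation:
enqueue(5): queue = [5]
enqueue(56): queue = [5, 56]
enqueue(36): queue = [5, 56, 36]
enqueue(47): queue = [5, 56, 36, 47]
enqueue(97): queue = [5, 56, 36, 47, 97]
dequeue(): queue = [56, 36, 47, 97]
dequeue(): queue = [36, 47, 97]
enqueue(22): queue = [36, 47, 97, 22]
enqueue(58): queue = [36, 47, 97, 22, 58]
enqueue(25): queue = [36, 47, 97, 22, 58, 25]
enqueue(28): queue = [36, 47, 97, 22, 58, 25, 28]
enqueue(32): queue = [36, 47, 97, 22, 58, 25, 28, 32]
enqueue(71): queue = [36, 47, 97, 22, 58, 25, 28, 32, 71]
dequeue(): queue = [47, 97, 22, 58, 25, 28, 32, 71]
enqueue(91): queue = [47, 97, 22, 58, 25, 28, 32, 71, 91]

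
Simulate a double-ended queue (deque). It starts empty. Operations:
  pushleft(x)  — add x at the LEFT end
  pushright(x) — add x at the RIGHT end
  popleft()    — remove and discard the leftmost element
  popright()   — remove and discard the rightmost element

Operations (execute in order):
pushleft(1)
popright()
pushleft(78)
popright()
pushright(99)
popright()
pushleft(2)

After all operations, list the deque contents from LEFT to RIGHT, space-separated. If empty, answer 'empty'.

pushleft(1): [1]
popright(): []
pushleft(78): [78]
popright(): []
pushright(99): [99]
popright(): []
pushleft(2): [2]

Answer: 2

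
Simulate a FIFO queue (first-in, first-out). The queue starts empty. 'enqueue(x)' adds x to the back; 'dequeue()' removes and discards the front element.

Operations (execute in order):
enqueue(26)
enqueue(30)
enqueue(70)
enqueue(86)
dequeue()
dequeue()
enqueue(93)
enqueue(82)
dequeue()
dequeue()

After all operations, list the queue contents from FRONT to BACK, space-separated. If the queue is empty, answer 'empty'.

Answer: 93 82

Derivation:
enqueue(26): [26]
enqueue(30): [26, 30]
enqueue(70): [26, 30, 70]
enqueue(86): [26, 30, 70, 86]
dequeue(): [30, 70, 86]
dequeue(): [70, 86]
enqueue(93): [70, 86, 93]
enqueue(82): [70, 86, 93, 82]
dequeue(): [86, 93, 82]
dequeue(): [93, 82]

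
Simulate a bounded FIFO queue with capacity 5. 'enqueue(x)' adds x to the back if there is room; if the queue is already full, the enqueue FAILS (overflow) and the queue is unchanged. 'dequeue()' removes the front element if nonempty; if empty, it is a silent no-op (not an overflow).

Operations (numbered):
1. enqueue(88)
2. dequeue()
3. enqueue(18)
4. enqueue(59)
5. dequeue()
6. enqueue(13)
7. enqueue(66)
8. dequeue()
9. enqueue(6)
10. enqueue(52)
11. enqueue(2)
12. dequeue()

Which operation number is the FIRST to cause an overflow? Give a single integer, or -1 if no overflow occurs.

Answer: -1

Derivation:
1. enqueue(88): size=1
2. dequeue(): size=0
3. enqueue(18): size=1
4. enqueue(59): size=2
5. dequeue(): size=1
6. enqueue(13): size=2
7. enqueue(66): size=3
8. dequeue(): size=2
9. enqueue(6): size=3
10. enqueue(52): size=4
11. enqueue(2): size=5
12. dequeue(): size=4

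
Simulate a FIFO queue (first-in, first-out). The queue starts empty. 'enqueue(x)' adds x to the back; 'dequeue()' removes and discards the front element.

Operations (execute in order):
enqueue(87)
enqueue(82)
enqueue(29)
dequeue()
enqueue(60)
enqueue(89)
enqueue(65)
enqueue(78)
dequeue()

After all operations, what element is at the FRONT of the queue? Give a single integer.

enqueue(87): queue = [87]
enqueue(82): queue = [87, 82]
enqueue(29): queue = [87, 82, 29]
dequeue(): queue = [82, 29]
enqueue(60): queue = [82, 29, 60]
enqueue(89): queue = [82, 29, 60, 89]
enqueue(65): queue = [82, 29, 60, 89, 65]
enqueue(78): queue = [82, 29, 60, 89, 65, 78]
dequeue(): queue = [29, 60, 89, 65, 78]

Answer: 29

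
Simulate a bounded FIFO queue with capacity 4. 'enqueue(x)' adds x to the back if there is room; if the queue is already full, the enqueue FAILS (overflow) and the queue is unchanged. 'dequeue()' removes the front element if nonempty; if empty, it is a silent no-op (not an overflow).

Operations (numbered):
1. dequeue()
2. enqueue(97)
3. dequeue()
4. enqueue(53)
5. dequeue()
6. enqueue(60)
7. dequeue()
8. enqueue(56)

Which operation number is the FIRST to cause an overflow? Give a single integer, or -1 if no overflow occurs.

Answer: -1

Derivation:
1. dequeue(): empty, no-op, size=0
2. enqueue(97): size=1
3. dequeue(): size=0
4. enqueue(53): size=1
5. dequeue(): size=0
6. enqueue(60): size=1
7. dequeue(): size=0
8. enqueue(56): size=1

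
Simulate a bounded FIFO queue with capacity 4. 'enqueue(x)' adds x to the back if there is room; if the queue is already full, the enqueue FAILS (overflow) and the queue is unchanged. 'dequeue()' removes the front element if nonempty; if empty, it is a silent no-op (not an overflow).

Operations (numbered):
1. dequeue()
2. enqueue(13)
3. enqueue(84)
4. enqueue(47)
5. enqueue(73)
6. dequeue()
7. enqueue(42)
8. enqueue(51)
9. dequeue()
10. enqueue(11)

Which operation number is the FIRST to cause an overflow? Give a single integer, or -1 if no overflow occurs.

1. dequeue(): empty, no-op, size=0
2. enqueue(13): size=1
3. enqueue(84): size=2
4. enqueue(47): size=3
5. enqueue(73): size=4
6. dequeue(): size=3
7. enqueue(42): size=4
8. enqueue(51): size=4=cap → OVERFLOW (fail)
9. dequeue(): size=3
10. enqueue(11): size=4

Answer: 8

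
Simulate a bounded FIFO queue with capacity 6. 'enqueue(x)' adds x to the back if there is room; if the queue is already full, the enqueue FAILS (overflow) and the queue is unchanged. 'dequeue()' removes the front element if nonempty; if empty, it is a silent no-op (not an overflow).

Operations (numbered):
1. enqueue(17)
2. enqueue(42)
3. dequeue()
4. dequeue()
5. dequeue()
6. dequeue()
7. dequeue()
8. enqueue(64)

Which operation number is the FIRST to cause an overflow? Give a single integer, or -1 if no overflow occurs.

1. enqueue(17): size=1
2. enqueue(42): size=2
3. dequeue(): size=1
4. dequeue(): size=0
5. dequeue(): empty, no-op, size=0
6. dequeue(): empty, no-op, size=0
7. dequeue(): empty, no-op, size=0
8. enqueue(64): size=1

Answer: -1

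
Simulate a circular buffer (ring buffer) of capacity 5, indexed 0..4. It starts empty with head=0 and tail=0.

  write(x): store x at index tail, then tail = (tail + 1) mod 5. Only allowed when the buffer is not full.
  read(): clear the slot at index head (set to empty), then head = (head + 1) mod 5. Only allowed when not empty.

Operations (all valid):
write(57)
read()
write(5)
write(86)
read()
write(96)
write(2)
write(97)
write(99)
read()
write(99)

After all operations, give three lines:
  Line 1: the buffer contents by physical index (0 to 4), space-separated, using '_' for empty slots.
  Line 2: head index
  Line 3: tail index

Answer: 97 99 99 96 2
3
3

Derivation:
write(57): buf=[57 _ _ _ _], head=0, tail=1, size=1
read(): buf=[_ _ _ _ _], head=1, tail=1, size=0
write(5): buf=[_ 5 _ _ _], head=1, tail=2, size=1
write(86): buf=[_ 5 86 _ _], head=1, tail=3, size=2
read(): buf=[_ _ 86 _ _], head=2, tail=3, size=1
write(96): buf=[_ _ 86 96 _], head=2, tail=4, size=2
write(2): buf=[_ _ 86 96 2], head=2, tail=0, size=3
write(97): buf=[97 _ 86 96 2], head=2, tail=1, size=4
write(99): buf=[97 99 86 96 2], head=2, tail=2, size=5
read(): buf=[97 99 _ 96 2], head=3, tail=2, size=4
write(99): buf=[97 99 99 96 2], head=3, tail=3, size=5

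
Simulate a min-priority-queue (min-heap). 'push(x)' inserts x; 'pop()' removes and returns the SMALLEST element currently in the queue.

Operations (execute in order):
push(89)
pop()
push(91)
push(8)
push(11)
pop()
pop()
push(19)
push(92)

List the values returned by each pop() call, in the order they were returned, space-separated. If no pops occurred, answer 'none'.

push(89): heap contents = [89]
pop() → 89: heap contents = []
push(91): heap contents = [91]
push(8): heap contents = [8, 91]
push(11): heap contents = [8, 11, 91]
pop() → 8: heap contents = [11, 91]
pop() → 11: heap contents = [91]
push(19): heap contents = [19, 91]
push(92): heap contents = [19, 91, 92]

Answer: 89 8 11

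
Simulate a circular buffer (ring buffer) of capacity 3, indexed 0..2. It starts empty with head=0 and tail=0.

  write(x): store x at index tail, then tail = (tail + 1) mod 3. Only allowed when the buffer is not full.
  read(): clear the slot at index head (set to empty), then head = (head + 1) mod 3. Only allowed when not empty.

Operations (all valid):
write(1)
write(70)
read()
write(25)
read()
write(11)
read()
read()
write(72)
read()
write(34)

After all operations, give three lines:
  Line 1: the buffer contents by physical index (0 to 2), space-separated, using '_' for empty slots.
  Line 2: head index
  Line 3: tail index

write(1): buf=[1 _ _], head=0, tail=1, size=1
write(70): buf=[1 70 _], head=0, tail=2, size=2
read(): buf=[_ 70 _], head=1, tail=2, size=1
write(25): buf=[_ 70 25], head=1, tail=0, size=2
read(): buf=[_ _ 25], head=2, tail=0, size=1
write(11): buf=[11 _ 25], head=2, tail=1, size=2
read(): buf=[11 _ _], head=0, tail=1, size=1
read(): buf=[_ _ _], head=1, tail=1, size=0
write(72): buf=[_ 72 _], head=1, tail=2, size=1
read(): buf=[_ _ _], head=2, tail=2, size=0
write(34): buf=[_ _ 34], head=2, tail=0, size=1

Answer: _ _ 34
2
0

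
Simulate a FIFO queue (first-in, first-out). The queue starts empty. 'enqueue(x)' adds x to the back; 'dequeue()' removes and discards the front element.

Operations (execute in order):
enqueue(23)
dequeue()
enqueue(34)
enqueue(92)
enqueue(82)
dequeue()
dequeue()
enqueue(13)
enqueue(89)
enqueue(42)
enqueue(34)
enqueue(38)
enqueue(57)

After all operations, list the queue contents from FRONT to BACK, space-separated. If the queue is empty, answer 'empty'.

enqueue(23): [23]
dequeue(): []
enqueue(34): [34]
enqueue(92): [34, 92]
enqueue(82): [34, 92, 82]
dequeue(): [92, 82]
dequeue(): [82]
enqueue(13): [82, 13]
enqueue(89): [82, 13, 89]
enqueue(42): [82, 13, 89, 42]
enqueue(34): [82, 13, 89, 42, 34]
enqueue(38): [82, 13, 89, 42, 34, 38]
enqueue(57): [82, 13, 89, 42, 34, 38, 57]

Answer: 82 13 89 42 34 38 57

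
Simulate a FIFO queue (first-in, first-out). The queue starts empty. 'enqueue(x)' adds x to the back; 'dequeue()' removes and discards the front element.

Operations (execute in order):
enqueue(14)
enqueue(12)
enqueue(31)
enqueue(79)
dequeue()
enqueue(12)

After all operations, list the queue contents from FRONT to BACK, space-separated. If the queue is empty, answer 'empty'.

enqueue(14): [14]
enqueue(12): [14, 12]
enqueue(31): [14, 12, 31]
enqueue(79): [14, 12, 31, 79]
dequeue(): [12, 31, 79]
enqueue(12): [12, 31, 79, 12]

Answer: 12 31 79 12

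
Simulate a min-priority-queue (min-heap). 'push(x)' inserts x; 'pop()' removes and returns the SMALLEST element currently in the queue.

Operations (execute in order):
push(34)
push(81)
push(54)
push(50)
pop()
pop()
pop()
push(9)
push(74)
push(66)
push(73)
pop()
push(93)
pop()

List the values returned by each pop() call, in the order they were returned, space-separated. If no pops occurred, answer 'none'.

push(34): heap contents = [34]
push(81): heap contents = [34, 81]
push(54): heap contents = [34, 54, 81]
push(50): heap contents = [34, 50, 54, 81]
pop() → 34: heap contents = [50, 54, 81]
pop() → 50: heap contents = [54, 81]
pop() → 54: heap contents = [81]
push(9): heap contents = [9, 81]
push(74): heap contents = [9, 74, 81]
push(66): heap contents = [9, 66, 74, 81]
push(73): heap contents = [9, 66, 73, 74, 81]
pop() → 9: heap contents = [66, 73, 74, 81]
push(93): heap contents = [66, 73, 74, 81, 93]
pop() → 66: heap contents = [73, 74, 81, 93]

Answer: 34 50 54 9 66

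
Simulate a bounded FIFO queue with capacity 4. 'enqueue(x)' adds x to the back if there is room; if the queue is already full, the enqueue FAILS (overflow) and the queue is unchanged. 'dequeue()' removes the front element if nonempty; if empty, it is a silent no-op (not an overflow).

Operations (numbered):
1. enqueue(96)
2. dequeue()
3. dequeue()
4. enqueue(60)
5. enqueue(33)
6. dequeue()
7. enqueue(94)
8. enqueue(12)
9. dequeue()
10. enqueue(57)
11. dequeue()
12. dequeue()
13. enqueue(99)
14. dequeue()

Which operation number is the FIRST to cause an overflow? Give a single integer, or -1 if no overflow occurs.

Answer: -1

Derivation:
1. enqueue(96): size=1
2. dequeue(): size=0
3. dequeue(): empty, no-op, size=0
4. enqueue(60): size=1
5. enqueue(33): size=2
6. dequeue(): size=1
7. enqueue(94): size=2
8. enqueue(12): size=3
9. dequeue(): size=2
10. enqueue(57): size=3
11. dequeue(): size=2
12. dequeue(): size=1
13. enqueue(99): size=2
14. dequeue(): size=1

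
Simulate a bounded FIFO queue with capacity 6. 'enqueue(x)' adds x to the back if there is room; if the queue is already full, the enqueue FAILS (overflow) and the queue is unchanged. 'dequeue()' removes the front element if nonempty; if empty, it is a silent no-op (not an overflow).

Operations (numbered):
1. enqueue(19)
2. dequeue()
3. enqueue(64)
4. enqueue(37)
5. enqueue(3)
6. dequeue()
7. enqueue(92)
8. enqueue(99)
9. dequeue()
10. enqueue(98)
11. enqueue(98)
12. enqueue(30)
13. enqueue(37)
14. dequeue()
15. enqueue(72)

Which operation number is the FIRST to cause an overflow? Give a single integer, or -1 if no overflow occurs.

1. enqueue(19): size=1
2. dequeue(): size=0
3. enqueue(64): size=1
4. enqueue(37): size=2
5. enqueue(3): size=3
6. dequeue(): size=2
7. enqueue(92): size=3
8. enqueue(99): size=4
9. dequeue(): size=3
10. enqueue(98): size=4
11. enqueue(98): size=5
12. enqueue(30): size=6
13. enqueue(37): size=6=cap → OVERFLOW (fail)
14. dequeue(): size=5
15. enqueue(72): size=6

Answer: 13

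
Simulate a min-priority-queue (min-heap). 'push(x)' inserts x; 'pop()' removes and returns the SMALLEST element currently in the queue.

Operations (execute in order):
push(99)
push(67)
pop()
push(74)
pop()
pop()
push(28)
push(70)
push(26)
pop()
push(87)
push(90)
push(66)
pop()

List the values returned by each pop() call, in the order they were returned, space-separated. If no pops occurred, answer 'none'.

push(99): heap contents = [99]
push(67): heap contents = [67, 99]
pop() → 67: heap contents = [99]
push(74): heap contents = [74, 99]
pop() → 74: heap contents = [99]
pop() → 99: heap contents = []
push(28): heap contents = [28]
push(70): heap contents = [28, 70]
push(26): heap contents = [26, 28, 70]
pop() → 26: heap contents = [28, 70]
push(87): heap contents = [28, 70, 87]
push(90): heap contents = [28, 70, 87, 90]
push(66): heap contents = [28, 66, 70, 87, 90]
pop() → 28: heap contents = [66, 70, 87, 90]

Answer: 67 74 99 26 28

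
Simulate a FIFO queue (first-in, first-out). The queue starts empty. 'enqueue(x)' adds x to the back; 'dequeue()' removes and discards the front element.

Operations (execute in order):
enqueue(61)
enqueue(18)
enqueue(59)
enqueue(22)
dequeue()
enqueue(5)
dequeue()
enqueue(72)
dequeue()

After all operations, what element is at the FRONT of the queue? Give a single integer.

enqueue(61): queue = [61]
enqueue(18): queue = [61, 18]
enqueue(59): queue = [61, 18, 59]
enqueue(22): queue = [61, 18, 59, 22]
dequeue(): queue = [18, 59, 22]
enqueue(5): queue = [18, 59, 22, 5]
dequeue(): queue = [59, 22, 5]
enqueue(72): queue = [59, 22, 5, 72]
dequeue(): queue = [22, 5, 72]

Answer: 22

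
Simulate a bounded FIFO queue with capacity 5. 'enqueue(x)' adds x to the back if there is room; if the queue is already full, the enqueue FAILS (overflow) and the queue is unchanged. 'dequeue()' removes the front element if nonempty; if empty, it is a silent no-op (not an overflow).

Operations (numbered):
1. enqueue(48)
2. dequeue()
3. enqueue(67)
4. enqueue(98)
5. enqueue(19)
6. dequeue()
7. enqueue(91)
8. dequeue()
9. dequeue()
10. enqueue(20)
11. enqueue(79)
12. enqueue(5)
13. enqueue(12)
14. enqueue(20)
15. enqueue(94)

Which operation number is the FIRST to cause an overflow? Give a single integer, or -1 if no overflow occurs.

1. enqueue(48): size=1
2. dequeue(): size=0
3. enqueue(67): size=1
4. enqueue(98): size=2
5. enqueue(19): size=3
6. dequeue(): size=2
7. enqueue(91): size=3
8. dequeue(): size=2
9. dequeue(): size=1
10. enqueue(20): size=2
11. enqueue(79): size=3
12. enqueue(5): size=4
13. enqueue(12): size=5
14. enqueue(20): size=5=cap → OVERFLOW (fail)
15. enqueue(94): size=5=cap → OVERFLOW (fail)

Answer: 14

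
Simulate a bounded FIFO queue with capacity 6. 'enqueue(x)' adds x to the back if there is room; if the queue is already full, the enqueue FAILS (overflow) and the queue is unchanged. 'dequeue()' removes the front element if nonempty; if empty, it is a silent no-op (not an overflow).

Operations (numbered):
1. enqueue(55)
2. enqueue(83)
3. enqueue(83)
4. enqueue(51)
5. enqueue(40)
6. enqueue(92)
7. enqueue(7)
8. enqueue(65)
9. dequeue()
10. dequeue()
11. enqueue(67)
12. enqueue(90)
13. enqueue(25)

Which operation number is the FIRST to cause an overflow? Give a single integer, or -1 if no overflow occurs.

Answer: 7

Derivation:
1. enqueue(55): size=1
2. enqueue(83): size=2
3. enqueue(83): size=3
4. enqueue(51): size=4
5. enqueue(40): size=5
6. enqueue(92): size=6
7. enqueue(7): size=6=cap → OVERFLOW (fail)
8. enqueue(65): size=6=cap → OVERFLOW (fail)
9. dequeue(): size=5
10. dequeue(): size=4
11. enqueue(67): size=5
12. enqueue(90): size=6
13. enqueue(25): size=6=cap → OVERFLOW (fail)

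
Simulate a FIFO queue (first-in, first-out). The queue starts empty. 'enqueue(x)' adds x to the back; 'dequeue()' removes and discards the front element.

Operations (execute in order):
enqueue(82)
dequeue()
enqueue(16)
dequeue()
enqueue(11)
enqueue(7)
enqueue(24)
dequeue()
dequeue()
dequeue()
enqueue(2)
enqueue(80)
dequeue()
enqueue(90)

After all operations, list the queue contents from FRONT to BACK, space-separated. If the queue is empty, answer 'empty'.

enqueue(82): [82]
dequeue(): []
enqueue(16): [16]
dequeue(): []
enqueue(11): [11]
enqueue(7): [11, 7]
enqueue(24): [11, 7, 24]
dequeue(): [7, 24]
dequeue(): [24]
dequeue(): []
enqueue(2): [2]
enqueue(80): [2, 80]
dequeue(): [80]
enqueue(90): [80, 90]

Answer: 80 90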